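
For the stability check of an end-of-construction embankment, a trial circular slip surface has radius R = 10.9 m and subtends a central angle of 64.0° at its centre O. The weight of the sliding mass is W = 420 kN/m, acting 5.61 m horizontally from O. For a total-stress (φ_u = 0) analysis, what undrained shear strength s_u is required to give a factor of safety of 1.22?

s_u = 21.7 kPa

FS = s_u·L_a·R / (W·d), so s_u = FS·W·d / (L_a·R).
Arc length L_a = R·θ = 10.9·(64.0°·π/180) = 10.9·1.1170 = 12.18 m
s_u = 1.22·420·5.61 / (12.18·10.9) = 2874.6 / 132.71 = 21.66 kPa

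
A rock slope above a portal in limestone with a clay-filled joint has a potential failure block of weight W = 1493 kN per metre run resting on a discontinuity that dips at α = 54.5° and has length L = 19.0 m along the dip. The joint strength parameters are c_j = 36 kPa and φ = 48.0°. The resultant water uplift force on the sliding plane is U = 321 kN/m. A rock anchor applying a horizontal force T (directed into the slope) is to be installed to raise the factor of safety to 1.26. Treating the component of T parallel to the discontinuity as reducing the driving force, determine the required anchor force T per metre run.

Resolving forces along and normal to the sliding plane, with the horizontal anchor force T adding T·sinα to the effective normal force and T·cosα acting up the plane against the driving force:
FS = [c_jL + (W cosα − U + T sinα) tanφ] / [W sinα − T cosα]
Without the anchor: N' = 546.0 kN/m, driving T_d = 1215.5 kN/m, resisting R = 36·19.0 + 546.0·tan48.0° = 1290.4 kN/m, FS = 1.06.
Setting FS = 1.26 and solving for T:
1.26·(1215.5 − T cos54.5°) = 1290.4 + T sin54.5°·tan48.0°
T·(sin54.5°·tan48.0° + 1.26·cos54.5°) = 1.26·1215.5 − 1290.4
T·(0.8141·1.1106 + 1.26·0.5807) = 1531.5 − 1290.4 = 241.1
T·1.6359 = 241.1
T = 147.4 kN/m

T = 147 kN/m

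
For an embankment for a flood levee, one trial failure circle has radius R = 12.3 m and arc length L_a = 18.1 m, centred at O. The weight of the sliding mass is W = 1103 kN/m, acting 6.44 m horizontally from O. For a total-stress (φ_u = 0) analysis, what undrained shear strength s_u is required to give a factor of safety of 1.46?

s_u = 46.6 kPa

FS = s_u·L_a·R / (W·d), so s_u = FS·W·d / (L_a·R).
s_u = 1.46·1103·6.44 / (18.10·12.3) = 10370.8 / 222.63 = 46.58 kPa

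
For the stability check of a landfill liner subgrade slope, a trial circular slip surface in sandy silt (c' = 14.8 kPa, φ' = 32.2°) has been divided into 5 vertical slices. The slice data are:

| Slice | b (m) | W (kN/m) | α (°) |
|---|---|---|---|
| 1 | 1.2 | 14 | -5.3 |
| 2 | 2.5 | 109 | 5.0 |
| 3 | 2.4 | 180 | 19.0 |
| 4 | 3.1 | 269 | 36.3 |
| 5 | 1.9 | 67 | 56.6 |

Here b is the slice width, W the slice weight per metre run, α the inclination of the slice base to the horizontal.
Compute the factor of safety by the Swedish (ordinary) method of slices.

Ordinary method of slices: FS = Σ[c'·Δl_i + (W_i cosα_i)·tanφ'] / Σ W_i sinα_i, with Δl_i = b_i / cosα_i.
Slice 1: Δl = 1.2/cos(-5.3°) = 1.205 m; N'_1 = 14·cos(-5.3°) = 13.9; c'Δl = 17.84; W sinα = -1.3
Slice 2: Δl = 2.5/cos5.0° = 2.510 m; N'_2 = 109·cos5.0° = 108.6; c'Δl = 37.14; W sinα = 9.5
Slice 3: Δl = 2.4/cos19.0° = 2.538 m; N'_3 = 180·cos19.0° = 170.2; c'Δl = 37.57; W sinα = 58.6
Slice 4: Δl = 3.1/cos36.3° = 3.846 m; N'_4 = 269·cos36.3° = 216.8; c'Δl = 56.93; W sinα = 159.3
Slice 5: Δl = 1.9/cos56.6° = 3.452 m; N'_5 = 67·cos56.6° = 36.9; c'Δl = 51.08; W sinα = 55.9
Σc'Δl = 200.6 kN/m; ΣN' = 546.4 kN/m; ΣW sinα = 282.0 kN/m
Resisting = 200.6 + 546.4·tan32.2° = 200.6 + 344.1 = 544.6 kN/m
FS = 544.6 / 282.0 = 1.931

FS = 1.93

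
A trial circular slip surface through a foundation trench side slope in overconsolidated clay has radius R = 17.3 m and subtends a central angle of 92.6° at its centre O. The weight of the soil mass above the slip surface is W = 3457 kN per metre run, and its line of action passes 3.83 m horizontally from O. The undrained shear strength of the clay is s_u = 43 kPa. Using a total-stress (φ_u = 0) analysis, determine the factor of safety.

Taking moments about the centre O, the resisting moment is provided by the undrained shear strength acting along the arc:
Arc length L_a = R·θ = 17.3·(92.6°·π/180) = 17.3·1.6162 = 27.96 m
M_R = s_u·L_a·R = 43·27.96·17.3 = 20799.3 kN·m/m
M_D = W·d = 3457·3.83 = 13240.3 kN·m/m
FS = M_R / M_D = 20799.3 / 13240.3 = 1.571

FS = 1.57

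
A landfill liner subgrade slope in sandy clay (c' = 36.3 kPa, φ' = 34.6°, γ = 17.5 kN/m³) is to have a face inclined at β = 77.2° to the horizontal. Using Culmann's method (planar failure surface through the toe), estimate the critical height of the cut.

Culmann's analysis gives the critical failure plane at α_cr = (β + φ')/2 = (77.2 + 34.6)/2 = 55.9°, and the critical height
H_c = (4c'/γ) · sinβ cosφ' / [1 − cos(β − φ')]
    = (4·36.3/17.5) · sin77.2°·cos34.6° / [1 − cos(42.6°)]
    = 8.297 · 0.9751·0.8231 / [1 − 0.7361]
    = 8.297 · 0.8027 / 0.2639
    = 25.24 m

H_c = 25.24 m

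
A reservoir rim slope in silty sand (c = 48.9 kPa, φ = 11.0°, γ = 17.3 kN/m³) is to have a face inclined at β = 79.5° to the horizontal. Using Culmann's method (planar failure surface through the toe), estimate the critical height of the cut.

Culmann's analysis gives the critical failure plane at α_cr = (β + φ)/2 = (79.5 + 11.0)/2 = 45.2°, and the critical height
H_c = (4c/γ) · sinβ cosφ / [1 − cos(β − φ)]
    = (4·48.9/17.3) · sin79.5°·cos11.0° / [1 − cos(68.5°)]
    = 11.306 · 0.9833·0.9816 / [1 − 0.3665]
    = 11.306 · 0.9652 / 0.6335
    = 17.23 m

H_c = 17.23 m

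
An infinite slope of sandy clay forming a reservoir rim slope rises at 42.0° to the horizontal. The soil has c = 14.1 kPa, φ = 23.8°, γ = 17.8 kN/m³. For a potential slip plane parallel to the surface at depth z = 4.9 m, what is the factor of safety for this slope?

FS = 0.81

For an infinite slope with a slip plane parallel to the surface (no pore pressure): FS = [c + γz cos²β tanφ] / [γz sinβ cosβ].
γz = 17.8·4.9 = 87.22 kN/m²
Numerator = 14.1 + 87.22·cos²42.0°·tan23.8° = 14.1 + 87.22·0.5523·0.4411 = 35.345 kPa
Denominator = 87.22·sin42.0°·cos42.0° = 87.22·0.6691·0.7431 = 43.371 kPa
FS = 35.345 / 43.371 = 0.815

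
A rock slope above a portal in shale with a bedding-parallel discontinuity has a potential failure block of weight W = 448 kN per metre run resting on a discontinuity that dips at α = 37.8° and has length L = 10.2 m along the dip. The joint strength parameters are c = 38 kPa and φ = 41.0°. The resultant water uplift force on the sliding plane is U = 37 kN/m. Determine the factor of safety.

FS = 2.42

Resolving the block weight along and normal to the plane and applying the Mohr–Coulomb strength on the joint:
N' = W cosα − U = 448·cos37.8° − 37 = 317.0 kN/m
Driving force T = W sinα = 448·sin37.8° = 274.6 kN/m
Resisting force R = c·L + N'·tanφ = 38·10.2 + 317.0·tan41.0° = 387.6 + 275.6 = 663.2 kN/m
FS = R / T = 663.2 / 274.6 = 2.415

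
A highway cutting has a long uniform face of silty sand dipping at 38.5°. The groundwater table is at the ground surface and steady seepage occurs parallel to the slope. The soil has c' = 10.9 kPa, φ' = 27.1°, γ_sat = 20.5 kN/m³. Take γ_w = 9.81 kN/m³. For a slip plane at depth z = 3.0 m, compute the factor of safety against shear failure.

With seepage parallel to the slope and the water table at the surface, the effective normal stress on the slip plane uses the buoyant unit weight γ' = γ_sat − γ_w while the driving shear stress uses γ_sat:
FS = [c' + γ' z cos²β tanφ'] / [γ_sat z sinβ cosβ]
γ' = 20.5 − 9.81 = 10.69 kN/m³
Numerator = 10.9 + 10.69·3.0·cos²38.5°·tan27.1° = 10.9 + 10.69·3.0·0.6125·0.5117 = 20.951 kPa
Denominator = 20.5·3.0·sin38.5°·cos38.5° = 20.5·3.0·0.6225·0.7826 = 29.962 kPa
FS = 20.951 / 29.962 = 0.699

FS = 0.70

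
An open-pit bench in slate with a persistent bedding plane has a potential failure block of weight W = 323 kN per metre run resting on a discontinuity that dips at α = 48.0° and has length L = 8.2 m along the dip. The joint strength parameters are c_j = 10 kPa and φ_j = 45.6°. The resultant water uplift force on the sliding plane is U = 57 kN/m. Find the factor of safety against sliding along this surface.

Resolving the block weight along and normal to the plane and applying the Mohr–Coulomb strength on the joint:
N' = W cosα − U = 323·cos48.0° − 57 = 159.1 kN/m
Driving force T = W sinα = 323·sin48.0° = 240.0 kN/m
Resisting force R = c_j·L + N'·tanφ_j = 10·8.2 + 159.1·tan45.6° = 82.0 + 162.5 = 244.5 kN/m
FS = R / T = 244.5 / 240.0 = 1.019

FS = 1.02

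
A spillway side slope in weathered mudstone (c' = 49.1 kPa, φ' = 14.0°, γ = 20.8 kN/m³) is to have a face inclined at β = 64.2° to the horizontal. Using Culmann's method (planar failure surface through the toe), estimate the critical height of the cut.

Culmann's analysis gives the critical failure plane at α_cr = (β + φ')/2 = (64.2 + 14.0)/2 = 39.1°, and the critical height
H_c = (4c'/γ) · sinβ cosφ' / [1 − cos(β − φ')]
    = (4·49.1/20.8) · sin64.2°·cos14.0° / [1 − cos(50.2°)]
    = 9.442 · 0.9003·0.9703 / [1 − 0.6401]
    = 9.442 · 0.8736 / 0.3599
    = 22.92 m

H_c = 22.92 m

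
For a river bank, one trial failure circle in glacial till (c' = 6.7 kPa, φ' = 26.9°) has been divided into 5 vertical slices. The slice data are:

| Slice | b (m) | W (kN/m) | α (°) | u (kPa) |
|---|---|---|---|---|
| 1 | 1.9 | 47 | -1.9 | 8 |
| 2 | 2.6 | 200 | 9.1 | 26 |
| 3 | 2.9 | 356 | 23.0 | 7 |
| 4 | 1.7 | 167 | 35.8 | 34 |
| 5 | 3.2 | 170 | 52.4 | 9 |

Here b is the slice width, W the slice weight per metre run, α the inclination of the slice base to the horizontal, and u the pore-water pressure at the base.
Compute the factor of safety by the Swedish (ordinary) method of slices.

FS = 0.99

Ordinary method of slices: FS = Σ[c'·Δl_i + (W_i cosα_i − u_i·Δl_i)·tanφ'] / Σ W_i sinα_i, with Δl_i = b_i / cosα_i.
Slice 1: Δl = 1.9/cos(-1.9°) = 1.901 m; N'_1 = 47·cos(-1.9°) − 8·1.901 = 31.8; c'Δl = 12.74; W sinα = -1.6
Slice 2: Δl = 2.6/cos9.1° = 2.633 m; N'_2 = 200·cos9.1° − 26·2.633 = 129.0; c'Δl = 17.64; W sinα = 31.6
Slice 3: Δl = 2.9/cos23.0° = 3.150 m; N'_3 = 356·cos23.0° − 7·3.150 = 305.6; c'Δl = 21.11; W sinα = 139.1
Slice 4: Δl = 1.7/cos35.8° = 2.096 m; N'_4 = 167·cos35.8° − 34·2.096 = 64.2; c'Δl = 14.04; W sinα = 97.7
Slice 5: Δl = 3.2/cos52.4° = 5.245 m; N'_5 = 170·cos52.4° − 9·5.245 = 56.5; c'Δl = 35.14; W sinα = 134.7
Σc'Δl = 100.7 kN/m; ΣN' = 587.1 kN/m; ΣW sinα = 401.6 kN/m
Resisting = 100.7 + 587.1·tan26.9° = 100.7 + 297.9 = 398.5 kN/m
FS = 398.5 / 401.6 = 0.993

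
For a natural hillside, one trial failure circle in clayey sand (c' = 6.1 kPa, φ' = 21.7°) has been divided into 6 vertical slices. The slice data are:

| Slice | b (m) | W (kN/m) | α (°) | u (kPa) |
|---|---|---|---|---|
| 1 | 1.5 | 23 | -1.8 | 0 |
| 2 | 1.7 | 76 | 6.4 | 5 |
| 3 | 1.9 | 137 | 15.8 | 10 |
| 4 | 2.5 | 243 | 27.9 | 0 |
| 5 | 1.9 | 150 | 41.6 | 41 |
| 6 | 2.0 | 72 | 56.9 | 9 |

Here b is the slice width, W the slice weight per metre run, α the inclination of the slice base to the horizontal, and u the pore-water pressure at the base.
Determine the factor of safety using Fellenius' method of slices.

FS = 0.81

Ordinary method of slices: FS = Σ[c'·Δl_i + (W_i cosα_i − u_i·Δl_i)·tanφ'] / Σ W_i sinα_i, with Δl_i = b_i / cosα_i.
Slice 1: Δl = 1.5/cos(-1.8°) = 1.501 m; N'_1 = 23·cos(-1.8°) − 0·1.501 = 23.0; c'Δl = 9.15; W sinα = -0.7
Slice 2: Δl = 1.7/cos6.4° = 1.711 m; N'_2 = 76·cos6.4° − 5·1.711 = 67.0; c'Δl = 10.44; W sinα = 8.5
Slice 3: Δl = 1.9/cos15.8° = 1.975 m; N'_3 = 137·cos15.8° − 10·1.975 = 112.1; c'Δl = 12.05; W sinα = 37.3
Slice 4: Δl = 2.5/cos27.9° = 2.829 m; N'_4 = 243·cos27.9° − 0·2.829 = 214.8; c'Δl = 17.26; W sinα = 113.7
Slice 5: Δl = 1.9/cos41.6° = 2.541 m; N'_5 = 150·cos41.6° − 41·2.541 = 8.0; c'Δl = 15.50; W sinα = 99.6
Slice 6: Δl = 2.0/cos56.9° = 3.662 m; N'_6 = 72·cos56.9° − 9·3.662 = 6.4; c'Δl = 22.34; W sinα = 60.3
Σc'Δl = 86.7 kN/m; ΣN' = 431.2 kN/m; ΣW sinα = 318.7 kN/m
Resisting = 86.7 + 431.2·tan21.7° = 86.7 + 171.6 = 258.3 kN/m
FS = 258.3 / 318.7 = 0.811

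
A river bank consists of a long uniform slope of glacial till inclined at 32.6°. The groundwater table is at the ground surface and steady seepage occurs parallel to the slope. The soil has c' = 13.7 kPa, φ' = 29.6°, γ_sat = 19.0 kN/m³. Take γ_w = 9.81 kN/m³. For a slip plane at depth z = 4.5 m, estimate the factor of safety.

FS = 0.78

With seepage parallel to the slope and the water table at the surface, the effective normal stress on the slip plane uses the buoyant unit weight γ' = γ_sat − γ_w while the driving shear stress uses γ_sat:
FS = [c' + γ' z cos²β tanφ'] / [γ_sat z sinβ cosβ]
γ' = 19.0 − 9.81 = 9.19 kN/m³
Numerator = 13.7 + 9.19·4.5·cos²32.6°·tan29.6° = 13.7 + 9.19·4.5·0.7097·0.5681 = 30.374 kPa
Denominator = 19.0·4.5·sin32.6°·cos32.6° = 19.0·4.5·0.5388·0.8425 = 38.807 kPa
FS = 30.374 / 38.807 = 0.783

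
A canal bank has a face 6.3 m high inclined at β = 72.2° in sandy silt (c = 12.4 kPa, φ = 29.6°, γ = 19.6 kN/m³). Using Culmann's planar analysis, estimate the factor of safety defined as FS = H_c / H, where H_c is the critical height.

FS = 1.26

H_c = (4c/γ) · sinβ cosφ / [1 − cos(β − φ)]
    = (4·12.4/19.6) · sin72.2°·cos29.6° / [1 − cos42.6°]
    = 2.531 · 0.8279 / 0.2639 = 7.94 m
FS = H_c / H = 7.94 / 6.3 = 1.260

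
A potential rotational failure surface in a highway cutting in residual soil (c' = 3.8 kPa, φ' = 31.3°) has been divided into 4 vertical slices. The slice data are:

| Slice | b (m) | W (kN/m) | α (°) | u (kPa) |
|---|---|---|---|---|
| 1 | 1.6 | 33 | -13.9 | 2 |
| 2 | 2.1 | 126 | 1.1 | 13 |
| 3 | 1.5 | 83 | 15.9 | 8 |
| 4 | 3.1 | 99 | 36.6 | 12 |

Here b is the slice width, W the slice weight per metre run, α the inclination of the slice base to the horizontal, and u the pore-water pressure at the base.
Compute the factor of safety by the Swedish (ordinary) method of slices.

Ordinary method of slices: FS = Σ[c'·Δl_i + (W_i cosα_i − u_i·Δl_i)·tanφ'] / Σ W_i sinα_i, with Δl_i = b_i / cosα_i.
Slice 1: Δl = 1.6/cos(-13.9°) = 1.648 m; N'_1 = 33·cos(-13.9°) − 2·1.648 = 28.7; c'Δl = 6.26; W sinα = -7.9
Slice 2: Δl = 2.1/cos1.1° = 2.100 m; N'_2 = 126·cos1.1° − 13·2.100 = 98.7; c'Δl = 7.98; W sinα = 2.4
Slice 3: Δl = 1.5/cos15.9° = 1.560 m; N'_3 = 83·cos15.9° − 8·1.560 = 67.3; c'Δl = 5.93; W sinα = 22.7
Slice 4: Δl = 3.1/cos36.6° = 3.861 m; N'_4 = 99·cos36.6° − 12·3.861 = 33.1; c'Δl = 14.67; W sinα = 59.0
Σc'Δl = 34.8 kN/m; ΣN' = 227.9 kN/m; ΣW sinα = 76.3 kN/m
Resisting = 34.8 + 227.9·tan31.3° = 34.8 + 138.6 = 173.4 kN/m
FS = 173.4 / 76.3 = 2.274

FS = 2.27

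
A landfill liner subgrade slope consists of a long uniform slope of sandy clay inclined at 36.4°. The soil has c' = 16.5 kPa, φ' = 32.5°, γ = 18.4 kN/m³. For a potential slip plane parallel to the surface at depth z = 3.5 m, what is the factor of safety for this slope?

FS = 1.40

For an infinite slope with a slip plane parallel to the surface (no pore pressure): FS = [c' + γz cos²β tanφ'] / [γz sinβ cosβ].
γz = 18.4·3.5 = 64.40 kN/m²
Numerator = 16.5 + 64.40·cos²36.4°·tan32.5° = 16.5 + 64.40·0.6479·0.6371 = 43.080 kPa
Denominator = 64.40·sin36.4°·cos36.4° = 64.40·0.5934·0.8049 = 30.760 kPa
FS = 43.080 / 30.760 = 1.401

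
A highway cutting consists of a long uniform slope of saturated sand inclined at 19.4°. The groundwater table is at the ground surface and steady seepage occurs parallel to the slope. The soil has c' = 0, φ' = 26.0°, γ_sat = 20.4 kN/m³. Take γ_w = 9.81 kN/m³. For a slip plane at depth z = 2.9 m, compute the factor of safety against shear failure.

With seepage parallel to the slope and the water table at the surface, the effective normal stress on the slip plane uses the buoyant unit weight γ' = γ_sat − γ_w while the driving shear stress uses γ_sat:
FS = [c' + γ' z cos²β tanφ'] / [γ_sat z sinβ cosβ]
(For c' = 0 this reduces to FS = (γ'/γ_sat)·tanφ'/tanβ.)
γ' = 20.4 − 9.81 = 10.59 kN/m³
Numerator = 0.0 + 10.59·2.9·cos²19.4°·tan26.0° = 0.0 + 10.59·2.9·0.8897·0.4877 = 13.326 kPa
Denominator = 20.4·2.9·sin19.4°·cos19.4° = 20.4·2.9·0.3322·0.9432 = 18.535 kPa
FS = 13.326 / 18.535 = 0.719

FS = 0.72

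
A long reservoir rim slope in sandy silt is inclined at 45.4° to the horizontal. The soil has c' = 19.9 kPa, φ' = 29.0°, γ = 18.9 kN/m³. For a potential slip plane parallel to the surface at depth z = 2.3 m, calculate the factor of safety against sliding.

For an infinite slope with a slip plane parallel to the surface (no pore pressure): FS = [c' + γz cos²β tanφ'] / [γz sinβ cosβ].
γz = 18.9·2.3 = 43.47 kN/m²
Numerator = 19.9 + 43.47·cos²45.4°·tan29.0° = 19.9 + 43.47·0.4930·0.5543 = 31.780 kPa
Denominator = 43.47·sin45.4°·cos45.4° = 43.47·0.7120·0.7022 = 21.733 kPa
FS = 31.780 / 21.733 = 1.462

FS = 1.46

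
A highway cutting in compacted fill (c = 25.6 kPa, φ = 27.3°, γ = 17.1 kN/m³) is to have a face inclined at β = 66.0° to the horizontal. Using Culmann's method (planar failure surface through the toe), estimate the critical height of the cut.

H_c = 22.14 m

Culmann's analysis gives the critical failure plane at α_cr = (β + φ)/2 = (66.0 + 27.3)/2 = 46.6°, and the critical height
H_c = (4c/γ) · sinβ cosφ / [1 − cos(β − φ)]
    = (4·25.6/17.1) · sin66.0°·cos27.3° / [1 − cos(38.7°)]
    = 5.988 · 0.9135·0.8886 / [1 − 0.7804]
    = 5.988 · 0.8118 / 0.2196
    = 22.14 m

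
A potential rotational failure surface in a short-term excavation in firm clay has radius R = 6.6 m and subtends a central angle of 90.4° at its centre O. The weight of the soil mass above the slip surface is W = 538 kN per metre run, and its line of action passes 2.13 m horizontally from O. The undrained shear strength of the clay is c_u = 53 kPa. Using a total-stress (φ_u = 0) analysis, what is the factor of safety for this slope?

Taking moments about the centre O, the resisting moment is provided by the undrained shear strength acting along the arc:
Arc length L_a = R·θ = 6.6·(90.4°·π/180) = 6.6·1.5778 = 10.41 m
M_R = c_u·L_a·R = 53·10.41·6.6 = 3642.6 kN·m/m
M_D = W·d = 538·2.13 = 1145.9 kN·m/m
FS = M_R / M_D = 3642.6 / 1145.9 = 3.179

FS = 3.18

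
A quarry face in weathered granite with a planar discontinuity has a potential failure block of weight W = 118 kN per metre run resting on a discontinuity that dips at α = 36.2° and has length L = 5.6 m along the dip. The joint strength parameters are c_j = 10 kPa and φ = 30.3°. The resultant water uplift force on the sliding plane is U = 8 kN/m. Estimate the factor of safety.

FS = 1.53

Resolving the block weight along and normal to the plane and applying the Mohr–Coulomb strength on the joint:
N' = W cosα − U = 118·cos36.2° − 8 = 87.2 kN/m
Driving force T = W sinα = 118·sin36.2° = 69.7 kN/m
Resisting force R = c_j·L + N'·tanφ = 10·5.6 + 87.2·tan30.3° = 56.0 + 51.0 = 107.0 kN/m
FS = R / T = 107.0 / 69.7 = 1.535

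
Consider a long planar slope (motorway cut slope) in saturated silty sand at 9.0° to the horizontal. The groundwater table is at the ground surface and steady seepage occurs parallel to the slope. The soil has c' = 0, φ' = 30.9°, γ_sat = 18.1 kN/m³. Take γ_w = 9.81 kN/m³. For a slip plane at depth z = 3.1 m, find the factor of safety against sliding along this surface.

FS = 1.73

With seepage parallel to the slope and the water table at the surface, the effective normal stress on the slip plane uses the buoyant unit weight γ' = γ_sat − γ_w while the driving shear stress uses γ_sat:
FS = [c' + γ' z cos²β tanφ'] / [γ_sat z sinβ cosβ]
(For c' = 0 this reduces to FS = (γ'/γ_sat)·tanφ'/tanβ.)
γ' = 18.1 − 9.81 = 8.29 kN/m³
Numerator = 0.0 + 8.29·3.1·cos²9.0°·tan30.9° = 0.0 + 8.29·3.1·0.9755·0.5985 = 15.004 kPa
Denominator = 18.1·3.1·sin9.0°·cos9.0° = 18.1·3.1·0.1564·0.9877 = 8.669 kPa
FS = 15.004 / 8.669 = 1.731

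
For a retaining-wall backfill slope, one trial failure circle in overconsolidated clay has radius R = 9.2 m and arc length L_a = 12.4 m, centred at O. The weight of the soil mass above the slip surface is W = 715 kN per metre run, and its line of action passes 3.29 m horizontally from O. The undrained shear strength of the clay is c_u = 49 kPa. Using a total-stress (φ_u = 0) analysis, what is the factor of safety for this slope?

Taking moments about the centre O, the resisting moment is provided by the undrained shear strength acting along the arc:
M_R = c_u·L_a·R = 49·12.40·9.2 = 5589.9 kN·m/m
M_D = W·d = 715·3.29 = 2352.3 kN·m/m
FS = M_R / M_D = 5589.9 / 2352.3 = 2.376

FS = 2.38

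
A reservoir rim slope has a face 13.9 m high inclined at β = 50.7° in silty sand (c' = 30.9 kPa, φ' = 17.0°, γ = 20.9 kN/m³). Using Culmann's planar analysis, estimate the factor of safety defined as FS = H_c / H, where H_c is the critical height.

FS = 1.87

H_c = (4c'/γ) · sinβ cosφ' / [1 − cos(β − φ')]
    = (4·30.9/20.9) · sin50.7°·cos17.0° / [1 − cos33.7°]
    = 5.914 · 0.7400 / 0.1680 = 26.04 m
FS = H_c / H = 26.04 / 13.9 = 1.874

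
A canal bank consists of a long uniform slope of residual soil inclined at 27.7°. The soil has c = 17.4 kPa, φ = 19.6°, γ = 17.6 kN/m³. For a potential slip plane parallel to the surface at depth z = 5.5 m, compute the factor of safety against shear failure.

For an infinite slope with a slip plane parallel to the surface (no pore pressure): FS = [c + γz cos²β tanφ] / [γz sinβ cosβ].
γz = 17.6·5.5 = 96.80 kN/m²
Numerator = 17.4 + 96.80·cos²27.7°·tan19.6° = 17.4 + 96.80·0.7839·0.3561 = 44.421 kPa
Denominator = 96.80·sin27.7°·cos27.7° = 96.80·0.4648·0.8854 = 39.840 kPa
FS = 44.421 / 39.840 = 1.115

FS = 1.11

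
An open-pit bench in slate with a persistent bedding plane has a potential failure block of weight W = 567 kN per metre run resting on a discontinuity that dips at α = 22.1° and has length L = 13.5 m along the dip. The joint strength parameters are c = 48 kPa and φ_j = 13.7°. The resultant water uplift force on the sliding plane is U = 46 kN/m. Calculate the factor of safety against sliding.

Resolving the block weight along and normal to the plane and applying the Mohr–Coulomb strength on the joint:
N' = W cosα − U = 567·cos22.1° − 46 = 479.3 kN/m
Driving force T = W sinα = 567·sin22.1° = 213.3 kN/m
Resisting force R = c·L + N'·tanφ_j = 48·13.5 + 479.3·tan13.7° = 648.0 + 116.9 = 764.9 kN/m
FS = R / T = 764.9 / 213.3 = 3.585

FS = 3.59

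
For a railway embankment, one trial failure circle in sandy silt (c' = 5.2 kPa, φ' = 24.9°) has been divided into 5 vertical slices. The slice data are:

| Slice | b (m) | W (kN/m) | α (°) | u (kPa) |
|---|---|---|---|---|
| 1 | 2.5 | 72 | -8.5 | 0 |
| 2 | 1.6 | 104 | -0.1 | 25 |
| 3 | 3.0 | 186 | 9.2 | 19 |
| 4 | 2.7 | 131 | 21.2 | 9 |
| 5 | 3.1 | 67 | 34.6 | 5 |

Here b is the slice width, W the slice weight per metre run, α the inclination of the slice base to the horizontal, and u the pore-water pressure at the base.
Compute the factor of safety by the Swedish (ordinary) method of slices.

FS = 2.44

Ordinary method of slices: FS = Σ[c'·Δl_i + (W_i cosα_i − u_i·Δl_i)·tanφ'] / Σ W_i sinα_i, with Δl_i = b_i / cosα_i.
Slice 1: Δl = 2.5/cos(-8.5°) = 2.528 m; N'_1 = 72·cos(-8.5°) − 0·2.528 = 71.2; c'Δl = 13.14; W sinα = -10.6
Slice 2: Δl = 1.6/cos(-0.1°) = 1.600 m; N'_2 = 104·cos(-0.1°) − 25·1.600 = 64.0; c'Δl = 8.32; W sinα = -0.2
Slice 3: Δl = 3.0/cos9.2° = 3.039 m; N'_3 = 186·cos9.2° − 19·3.039 = 125.9; c'Δl = 15.80; W sinα = 29.7
Slice 4: Δl = 2.7/cos21.2° = 2.896 m; N'_4 = 131·cos21.2° − 9·2.896 = 96.1; c'Δl = 15.06; W sinα = 47.4
Slice 5: Δl = 3.1/cos34.6° = 3.766 m; N'_5 = 67·cos34.6° − 5·3.766 = 36.3; c'Δl = 19.58; W sinα = 38.0
Σc'Δl = 71.9 kN/m; ΣN' = 393.5 kN/m; ΣW sinα = 104.3 kN/m
Resisting = 71.9 + 393.5·tan24.9° = 71.9 + 182.6 = 254.6 kN/m
FS = 254.6 / 104.3 = 2.440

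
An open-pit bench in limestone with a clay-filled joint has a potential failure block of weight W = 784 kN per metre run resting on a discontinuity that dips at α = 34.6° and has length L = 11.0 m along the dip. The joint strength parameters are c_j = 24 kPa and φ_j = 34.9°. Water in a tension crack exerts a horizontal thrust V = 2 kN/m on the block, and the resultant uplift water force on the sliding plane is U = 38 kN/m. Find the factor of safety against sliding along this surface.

FS = 1.54

Resolving the block weight along and normal to the plane and applying the Mohr–Coulomb strength on the joint:
N' = W cosα − U − V sinα = 784·cos34.6° − 38 − 2·sin34.6° = 606.2 kN/m
Driving force T = W sinα + V cosα = 784·sin34.6° + 2·cos34.6° = 446.8 kN/m
Resisting force R = c_j·L + N'·tanφ_j = 24·11.0 + 606.2·tan34.9° = 264.0 + 422.9 = 686.9 kN/m
FS = R / T = 686.9 / 446.8 = 1.537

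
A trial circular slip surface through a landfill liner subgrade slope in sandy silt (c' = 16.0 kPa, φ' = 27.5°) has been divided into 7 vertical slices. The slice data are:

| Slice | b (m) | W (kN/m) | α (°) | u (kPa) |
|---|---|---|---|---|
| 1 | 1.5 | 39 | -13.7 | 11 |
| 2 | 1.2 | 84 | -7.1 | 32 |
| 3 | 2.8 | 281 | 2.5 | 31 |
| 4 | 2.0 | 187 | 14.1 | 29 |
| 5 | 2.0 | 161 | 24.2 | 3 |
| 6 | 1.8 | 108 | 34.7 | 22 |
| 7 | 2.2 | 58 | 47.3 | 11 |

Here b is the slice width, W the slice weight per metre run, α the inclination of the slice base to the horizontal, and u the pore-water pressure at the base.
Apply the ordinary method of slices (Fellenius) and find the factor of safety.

FS = 2.58

Ordinary method of slices: FS = Σ[c'·Δl_i + (W_i cosα_i − u_i·Δl_i)·tanφ'] / Σ W_i sinα_i, with Δl_i = b_i / cosα_i.
Slice 1: Δl = 1.5/cos(-13.7°) = 1.544 m; N'_1 = 39·cos(-13.7°) − 11·1.544 = 20.9; c'Δl = 24.70; W sinα = -9.2
Slice 2: Δl = 1.2/cos(-7.1°) = 1.209 m; N'_2 = 84·cos(-7.1°) − 32·1.209 = 44.7; c'Δl = 19.35; W sinα = -10.4
Slice 3: Δl = 2.8/cos2.5° = 2.803 m; N'_3 = 281·cos2.5° − 31·2.803 = 193.8; c'Δl = 44.84; W sinα = 12.3
Slice 4: Δl = 2.0/cos14.1° = 2.062 m; N'_4 = 187·cos14.1° − 29·2.062 = 121.6; c'Δl = 32.99; W sinα = 45.6
Slice 5: Δl = 2.0/cos24.2° = 2.193 m; N'_5 = 161·cos24.2° − 3·2.193 = 140.3; c'Δl = 35.08; W sinα = 66.0
Slice 6: Δl = 1.8/cos34.7° = 2.189 m; N'_6 = 108·cos34.7° − 22·2.189 = 40.6; c'Δl = 35.03; W sinα = 61.5
Slice 7: Δl = 2.2/cos47.3° = 3.244 m; N'_7 = 58·cos47.3° − 11·3.244 = 3.6; c'Δl = 51.91; W sinα = 42.6
Σc'Δl = 243.9 kN/m; ΣN' = 565.5 kN/m; ΣW sinα = 208.3 kN/m
Resisting = 243.9 + 565.5·tan27.5° = 243.9 + 294.4 = 538.3 kN/m
FS = 538.3 / 208.3 = 2.584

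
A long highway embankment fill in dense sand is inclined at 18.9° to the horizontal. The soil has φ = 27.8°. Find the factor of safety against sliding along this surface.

For a dry cohesionless infinite slope the factor of safety is FS = tanφ / tanβ.
FS = tan27.8° / tan18.9° = 0.5272 / 0.3424 = 1.540

FS = 1.54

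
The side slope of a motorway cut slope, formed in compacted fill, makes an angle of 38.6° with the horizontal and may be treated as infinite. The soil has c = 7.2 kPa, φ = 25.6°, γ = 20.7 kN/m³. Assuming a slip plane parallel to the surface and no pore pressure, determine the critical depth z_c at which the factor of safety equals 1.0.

z_c = 1.78 m

Setting FS = 1.00 in FS = [c + γz cos²β tanφ] / [γz sinβ cosβ] and solving for z:
z = c / [γ cosβ (FS·sinβ − cosβ·tanφ)]
  = 7.2 / [20.7·cos38.6°·(1.00·sin38.6° − cos38.6°·tan25.6°)]
  = 7.2 / [20.7·0.7815·(1.00·0.6239 − 0.7815·0.4791)]
  = 7.2 / 4.0353 = 1.784 m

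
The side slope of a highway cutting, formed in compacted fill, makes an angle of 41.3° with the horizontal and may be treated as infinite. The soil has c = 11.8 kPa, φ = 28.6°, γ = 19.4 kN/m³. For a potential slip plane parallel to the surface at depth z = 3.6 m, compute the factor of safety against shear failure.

FS = 0.96

For an infinite slope with a slip plane parallel to the surface (no pore pressure): FS = [c + γz cos²β tanφ] / [γz sinβ cosβ].
γz = 19.4·3.6 = 69.84 kN/m²
Numerator = 11.8 + 69.84·cos²41.3°·tan28.6° = 11.8 + 69.84·0.5644·0.5452 = 33.291 kPa
Denominator = 69.84·sin41.3°·cos41.3° = 69.84·0.6600·0.7513 = 34.629 kPa
FS = 33.291 / 34.629 = 0.961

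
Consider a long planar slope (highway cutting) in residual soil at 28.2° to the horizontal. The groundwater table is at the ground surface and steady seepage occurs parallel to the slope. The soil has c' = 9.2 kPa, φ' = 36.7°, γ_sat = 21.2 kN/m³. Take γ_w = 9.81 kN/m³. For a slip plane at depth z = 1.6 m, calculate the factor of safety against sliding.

FS = 1.40

With seepage parallel to the slope and the water table at the surface, the effective normal stress on the slip plane uses the buoyant unit weight γ' = γ_sat − γ_w while the driving shear stress uses γ_sat:
FS = [c' + γ' z cos²β tanφ'] / [γ_sat z sinβ cosβ]
γ' = 21.2 − 9.81 = 11.39 kN/m³
Numerator = 9.2 + 11.39·1.6·cos²28.2°·tan36.7° = 9.2 + 11.39·1.6·0.7767·0.7454 = 19.750 kPa
Denominator = 21.2·1.6·sin28.2°·cos28.2° = 21.2·1.6·0.4726·0.8813 = 14.126 kPa
FS = 19.750 / 14.126 = 1.398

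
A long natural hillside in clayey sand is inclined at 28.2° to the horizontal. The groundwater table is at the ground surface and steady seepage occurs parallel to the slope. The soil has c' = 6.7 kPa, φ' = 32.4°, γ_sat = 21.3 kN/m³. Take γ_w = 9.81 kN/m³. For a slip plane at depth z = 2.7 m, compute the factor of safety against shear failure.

With seepage parallel to the slope and the water table at the surface, the effective normal stress on the slip plane uses the buoyant unit weight γ' = γ_sat − γ_w while the driving shear stress uses γ_sat:
FS = [c' + γ' z cos²β tanφ'] / [γ_sat z sinβ cosβ]
γ' = 21.3 − 9.81 = 11.49 kN/m³
Numerator = 6.7 + 11.49·2.7·cos²28.2°·tan32.4° = 6.7 + 11.49·2.7·0.7767·0.6346 = 21.991 kPa
Denominator = 21.3·2.7·sin28.2°·cos28.2° = 21.3·2.7·0.4726·0.8813 = 23.951 kPa
FS = 21.991 / 23.951 = 0.918

FS = 0.92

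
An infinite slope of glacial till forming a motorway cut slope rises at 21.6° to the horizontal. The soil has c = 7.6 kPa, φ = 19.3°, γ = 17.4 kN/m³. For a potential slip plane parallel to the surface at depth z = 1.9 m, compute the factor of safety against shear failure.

FS = 1.56

For an infinite slope with a slip plane parallel to the surface (no pore pressure): FS = [c + γz cos²β tanφ] / [γz sinβ cosβ].
γz = 17.4·1.9 = 33.06 kN/m²
Numerator = 7.6 + 33.06·cos²21.6°·tan19.3° = 7.6 + 33.06·0.8645·0.3502 = 17.609 kPa
Denominator = 33.06·sin21.6°·cos21.6° = 33.06·0.3681·0.9298 = 11.316 kPa
FS = 17.609 / 11.316 = 1.556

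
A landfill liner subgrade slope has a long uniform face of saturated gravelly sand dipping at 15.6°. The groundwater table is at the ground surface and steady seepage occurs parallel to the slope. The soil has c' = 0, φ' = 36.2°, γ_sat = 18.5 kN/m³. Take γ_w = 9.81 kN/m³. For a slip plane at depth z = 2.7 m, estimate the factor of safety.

FS = 1.23

With seepage parallel to the slope and the water table at the surface, the effective normal stress on the slip plane uses the buoyant unit weight γ' = γ_sat − γ_w while the driving shear stress uses γ_sat:
FS = [c' + γ' z cos²β tanφ'] / [γ_sat z sinβ cosβ]
(For c' = 0 this reduces to FS = (γ'/γ_sat)·tanφ'/tanβ.)
γ' = 18.5 − 9.81 = 8.69 kN/m³
Numerator = 0.0 + 8.69·2.7·cos²15.6°·tan36.2° = 0.0 + 8.69·2.7·0.9277·0.7319 = 15.930 kPa
Denominator = 18.5·2.7·sin15.6°·cos15.6° = 18.5·2.7·0.2689·0.9632 = 12.938 kPa
FS = 15.930 / 12.938 = 1.231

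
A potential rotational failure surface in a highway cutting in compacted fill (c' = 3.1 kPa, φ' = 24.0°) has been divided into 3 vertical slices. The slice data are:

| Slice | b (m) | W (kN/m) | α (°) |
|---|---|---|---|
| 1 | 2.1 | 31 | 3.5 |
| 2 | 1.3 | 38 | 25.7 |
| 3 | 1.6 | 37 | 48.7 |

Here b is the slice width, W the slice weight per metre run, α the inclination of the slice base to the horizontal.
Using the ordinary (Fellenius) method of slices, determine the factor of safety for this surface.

FS = 1.27

Ordinary method of slices: FS = Σ[c'·Δl_i + (W_i cosα_i)·tanφ'] / Σ W_i sinα_i, with Δl_i = b_i / cosα_i.
Slice 1: Δl = 2.1/cos3.5° = 2.104 m; N'_1 = 31·cos3.5° = 30.9; c'Δl = 6.52; W sinα = 1.9
Slice 2: Δl = 1.3/cos25.7° = 1.443 m; N'_2 = 38·cos25.7° = 34.2; c'Δl = 4.47; W sinα = 16.5
Slice 3: Δl = 1.6/cos48.7° = 2.424 m; N'_3 = 37·cos48.7° = 24.4; c'Δl = 7.52; W sinα = 27.8
Σc'Δl = 18.5 kN/m; ΣN' = 89.6 kN/m; ΣW sinα = 46.2 kN/m
Resisting = 18.5 + 89.6·tan24.0° = 18.5 + 39.9 = 58.4 kN/m
FS = 58.4 / 46.2 = 1.265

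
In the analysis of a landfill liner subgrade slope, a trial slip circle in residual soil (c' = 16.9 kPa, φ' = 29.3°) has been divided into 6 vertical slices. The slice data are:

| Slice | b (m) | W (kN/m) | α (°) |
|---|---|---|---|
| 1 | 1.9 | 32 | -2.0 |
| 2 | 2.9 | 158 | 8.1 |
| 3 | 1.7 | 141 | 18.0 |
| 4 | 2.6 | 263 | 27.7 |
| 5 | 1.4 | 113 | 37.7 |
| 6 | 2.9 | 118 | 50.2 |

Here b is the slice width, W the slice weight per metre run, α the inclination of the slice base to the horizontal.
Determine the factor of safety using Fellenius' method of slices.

FS = 1.94

Ordinary method of slices: FS = Σ[c'·Δl_i + (W_i cosα_i)·tanφ'] / Σ W_i sinα_i, with Δl_i = b_i / cosα_i.
Slice 1: Δl = 1.9/cos(-2.0°) = 1.901 m; N'_1 = 32·cos(-2.0°) = 32.0; c'Δl = 32.13; W sinα = -1.1
Slice 2: Δl = 2.9/cos8.1° = 2.929 m; N'_2 = 158·cos8.1° = 156.4; c'Δl = 49.50; W sinα = 22.3
Slice 3: Δl = 1.7/cos18.0° = 1.787 m; N'_3 = 141·cos18.0° = 134.1; c'Δl = 30.21; W sinα = 43.6
Slice 4: Δl = 2.6/cos27.7° = 2.937 m; N'_4 = 263·cos27.7° = 232.9; c'Δl = 49.63; W sinα = 122.3
Slice 5: Δl = 1.4/cos37.7° = 1.769 m; N'_5 = 113·cos37.7° = 89.4; c'Δl = 29.90; W sinα = 69.1
Slice 6: Δl = 2.9/cos50.2° = 4.530 m; N'_6 = 118·cos50.2° = 75.5; c'Δl = 76.57; W sinα = 90.7
Σc'Δl = 267.9 kN/m; ΣN' = 720.3 kN/m; ΣW sinα = 346.7 kN/m
Resisting = 267.9 + 720.3·tan29.3° = 267.9 + 404.2 = 672.2 kN/m
FS = 672.2 / 346.7 = 1.939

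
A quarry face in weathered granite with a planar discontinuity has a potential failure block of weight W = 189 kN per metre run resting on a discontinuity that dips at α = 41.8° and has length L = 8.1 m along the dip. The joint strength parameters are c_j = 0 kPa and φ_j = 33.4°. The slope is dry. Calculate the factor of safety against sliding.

FS = 0.74

Resolving the block weight along and normal to the plane and applying the Mohr–Coulomb strength on the joint:
N' = W cosα = 189·cos41.8° = 140.9 kN/m
Driving force T = W sinα = 189·sin41.8° = 126.0 kN/m
Resisting force R = c_j·L + N'·tanφ_j = 0·8.1 + 140.9·tan33.4° = 0.0 + 92.9 = 92.9 kN/m
FS = R / T = 92.9 / 126.0 = 0.737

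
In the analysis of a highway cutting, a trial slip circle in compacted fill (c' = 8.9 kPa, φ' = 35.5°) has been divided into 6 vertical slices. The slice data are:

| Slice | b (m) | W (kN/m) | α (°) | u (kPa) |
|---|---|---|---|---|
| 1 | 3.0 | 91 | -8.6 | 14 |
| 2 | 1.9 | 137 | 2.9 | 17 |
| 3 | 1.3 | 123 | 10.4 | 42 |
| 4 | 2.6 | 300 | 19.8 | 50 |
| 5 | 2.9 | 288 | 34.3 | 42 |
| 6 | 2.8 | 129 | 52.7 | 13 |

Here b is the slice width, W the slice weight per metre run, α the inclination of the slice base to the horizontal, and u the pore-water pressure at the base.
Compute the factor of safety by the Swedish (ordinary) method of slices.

Ordinary method of slices: FS = Σ[c'·Δl_i + (W_i cosα_i − u_i·Δl_i)·tanφ'] / Σ W_i sinα_i, with Δl_i = b_i / cosα_i.
Slice 1: Δl = 3.0/cos(-8.6°) = 3.034 m; N'_1 = 91·cos(-8.6°) − 14·3.034 = 47.5; c'Δl = 27.00; W sinα = -13.6
Slice 2: Δl = 1.9/cos2.9° = 1.902 m; N'_2 = 137·cos2.9° − 17·1.902 = 104.5; c'Δl = 16.93; W sinα = 6.9
Slice 3: Δl = 1.3/cos10.4° = 1.322 m; N'_3 = 123·cos10.4° − 42·1.322 = 65.5; c'Δl = 11.76; W sinα = 22.2
Slice 4: Δl = 2.6/cos19.8° = 2.763 m; N'_4 = 300·cos19.8° − 50·2.763 = 144.1; c'Δl = 24.59; W sinα = 101.6
Slice 5: Δl = 2.9/cos34.3° = 3.510 m; N'_5 = 288·cos34.3° − 42·3.510 = 90.5; c'Δl = 31.24; W sinα = 162.3
Slice 6: Δl = 2.8/cos52.7° = 4.621 m; N'_6 = 129·cos52.7° − 13·4.621 = 18.1; c'Δl = 41.12; W sinα = 102.6
Σc'Δl = 152.7 kN/m; ΣN' = 470.1 kN/m; ΣW sinα = 382.1 kN/m
Resisting = 152.7 + 470.1·tan35.5° = 152.7 + 335.3 = 488.0 kN/m
FS = 488.0 / 382.1 = 1.277

FS = 1.28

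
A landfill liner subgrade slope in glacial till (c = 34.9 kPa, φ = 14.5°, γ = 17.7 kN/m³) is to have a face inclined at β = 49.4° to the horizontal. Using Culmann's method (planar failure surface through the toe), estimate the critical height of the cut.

Culmann's analysis gives the critical failure plane at α_cr = (β + φ)/2 = (49.4 + 14.5)/2 = 31.9°, and the critical height
H_c = (4c/γ) · sinβ cosφ / [1 − cos(β − φ)]
    = (4·34.9/17.7) · sin49.4°·cos14.5° / [1 − cos(34.9°)]
    = 7.887 · 0.7593·0.9681 / [1 − 0.8202]
    = 7.887 · 0.7351 / 0.1798
    = 32.24 m

H_c = 32.24 m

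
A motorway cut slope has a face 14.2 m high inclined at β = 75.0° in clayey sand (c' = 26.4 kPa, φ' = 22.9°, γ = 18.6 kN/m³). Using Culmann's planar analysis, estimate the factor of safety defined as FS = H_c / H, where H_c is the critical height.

H_c = (4c'/γ) · sinβ cosφ' / [1 − cos(β − φ')]
    = (4·26.4/18.6) · sin75.0°·cos22.9° / [1 − cos52.1°]
    = 5.677 · 0.8898 / 0.3857 = 13.10 m
FS = H_c / H = 13.10 / 14.2 = 0.922

FS = 0.92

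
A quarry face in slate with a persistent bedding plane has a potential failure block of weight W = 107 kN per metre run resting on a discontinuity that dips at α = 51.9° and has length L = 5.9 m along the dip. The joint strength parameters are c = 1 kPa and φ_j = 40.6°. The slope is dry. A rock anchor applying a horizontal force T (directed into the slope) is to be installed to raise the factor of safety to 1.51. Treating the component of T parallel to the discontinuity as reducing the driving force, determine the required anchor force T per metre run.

T = 40 kN/m

Resolving forces along and normal to the sliding plane, with the horizontal anchor force T adding T·sinα to the effective normal force and T·cosα acting up the plane against the driving force:
FS = [cL + (W cosα + T sinα) tanφ_j] / [W sinα − T cosα]
Without the anchor: N' = 66.0 kN/m, driving T_d = 84.2 kN/m, resisting R = 1·5.9 + 66.0·tan40.6° = 62.5 kN/m, FS = 0.74.
Setting FS = 1.51 and solving for T:
1.51·(84.2 − T cos51.9°) = 62.5 + T sin51.9°·tan40.6°
T·(sin51.9°·tan40.6° + 1.51·cos51.9°) = 1.51·84.2 − 62.5
T·(0.7869·0.8571 + 1.51·0.6170) = 127.1 − 62.5 = 64.7
T·1.6062 = 64.7
T = 40.3 kN/m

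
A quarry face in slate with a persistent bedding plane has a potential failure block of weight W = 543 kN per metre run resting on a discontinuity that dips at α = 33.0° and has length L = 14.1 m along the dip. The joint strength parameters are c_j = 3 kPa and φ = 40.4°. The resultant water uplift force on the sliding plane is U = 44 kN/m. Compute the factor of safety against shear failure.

FS = 1.33

Resolving the block weight along and normal to the plane and applying the Mohr–Coulomb strength on the joint:
N' = W cosα − U = 543·cos33.0° − 44 = 411.4 kN/m
Driving force T = W sinα = 543·sin33.0° = 295.7 kN/m
Resisting force R = c_j·L + N'·tanφ = 3·14.1 + 411.4·tan40.4° = 42.3 + 350.1 = 392.4 kN/m
FS = R / T = 392.4 / 295.7 = 1.327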